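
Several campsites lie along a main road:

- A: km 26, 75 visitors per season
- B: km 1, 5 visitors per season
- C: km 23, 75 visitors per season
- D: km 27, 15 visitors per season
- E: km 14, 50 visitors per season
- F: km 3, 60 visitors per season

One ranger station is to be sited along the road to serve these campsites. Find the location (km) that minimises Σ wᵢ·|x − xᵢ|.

x = 23

For a sum of weighted absolute distances on a line, the optimum is the weighted median (not the mean). Total weight W = 280; half-weight = 140.
Sort by position and accumulate weight:
  km 1 (B, w=5) → cum 5
  km 3 (F, w=60) → cum 65
  km 14 (E, w=50) → cum 115
  km 23 (C, w=75) → cum 190  ≥ 140 → median here
  km 26 (A, w=75) → cum 265
  km 27 (D, w=15) → cum 280
Optimal location: km 23.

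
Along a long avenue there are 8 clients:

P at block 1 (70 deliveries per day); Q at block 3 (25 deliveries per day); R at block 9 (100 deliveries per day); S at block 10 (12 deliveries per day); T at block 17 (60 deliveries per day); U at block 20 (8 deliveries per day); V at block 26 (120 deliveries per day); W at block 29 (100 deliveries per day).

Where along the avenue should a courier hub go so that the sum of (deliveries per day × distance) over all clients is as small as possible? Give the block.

x = 17

For a sum of weighted absolute distances on a line, the optimum is the weighted median (not the mean). Total weight W = 495; half-weight = 247.5.
Sort by position and accumulate weight:
  block 1 (P, w=70) → cum 70
  block 3 (Q, w=25) → cum 95
  block 9 (R, w=100) → cum 195
  block 10 (S, w=12) → cum 207
  block 17 (T, w=60) → cum 267  ≥ 247.5 → median here
  block 20 (U, w=8) → cum 275
  block 26 (V, w=120) → cum 395
  block 29 (W, w=100) → cum 495
Optimal location: block 17.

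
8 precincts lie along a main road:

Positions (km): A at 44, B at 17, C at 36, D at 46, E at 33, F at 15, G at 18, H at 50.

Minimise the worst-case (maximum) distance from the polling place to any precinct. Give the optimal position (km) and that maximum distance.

location 32.5, max distance 17.5

The 1-center on a line is the midpoint of the two extreme points: leftmost at 15, rightmost at 50.
Optimal location = (15 + 50)/2 = 32.5; maximum distance = (50 − 15)/2 = 17.5.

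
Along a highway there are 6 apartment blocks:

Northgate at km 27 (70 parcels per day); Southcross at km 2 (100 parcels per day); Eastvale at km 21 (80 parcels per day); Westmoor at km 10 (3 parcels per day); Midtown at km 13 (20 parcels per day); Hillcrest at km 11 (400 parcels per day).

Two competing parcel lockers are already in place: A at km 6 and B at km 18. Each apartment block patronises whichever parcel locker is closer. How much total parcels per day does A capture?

503

The indifferent point is the midpoint (6+18)/2 = 12; apartment blocks left of it (closer to A at 6) go to A, those right go to B.
  Southcross at 2 (w=100) → A
  Westmoor at 10 (w=3) → A
  Hillcrest at 11 (w=400) → A
  Midtown at 13 (w=20) → B
  Eastvale at 21 (w=80) → B
  Northgate at 27 (w=70) → B
A captures 503; B captures 170.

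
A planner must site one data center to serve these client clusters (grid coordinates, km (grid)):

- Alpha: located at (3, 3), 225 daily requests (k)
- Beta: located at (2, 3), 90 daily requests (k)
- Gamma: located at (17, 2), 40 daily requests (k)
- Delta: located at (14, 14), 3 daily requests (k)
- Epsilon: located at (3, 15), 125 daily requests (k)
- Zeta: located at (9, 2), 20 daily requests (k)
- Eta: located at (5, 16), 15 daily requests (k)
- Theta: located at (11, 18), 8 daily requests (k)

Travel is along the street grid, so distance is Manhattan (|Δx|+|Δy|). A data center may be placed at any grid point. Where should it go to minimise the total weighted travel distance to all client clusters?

(3, 3)

Manhattan distance separates: Σwᵢ(|x−xᵢ|+|y−yᵢ|) = Σwᵢ|x−xᵢ| + Σwᵢ|y−yᵢ|, so x and y are optimised independently as 1-D weighted medians.
Total weight W = 526; half = 263.
x-coordinate, sorted with cumulative weight:
  x=2 (Beta, w=90) cum 90
  x=3 (Alpha, w=225) cum 315  ← median
  x=3 (Epsilon, w=125) cum 440
  x=5 (Eta, w=15) cum 455
  x=9 (Zeta, w=20) cum 475
  x=11 (Theta, w=8) cum 483
  x=14 (Delta, w=3) cum 486
  x=17 (Gamma, w=40) cum 526
⇒ x* = 3
y-coordinate, sorted with cumulative weight:
  y=2 (Gamma, w=40) cum 40
  y=2 (Zeta, w=20) cum 60
  y=3 (Alpha, w=225) cum 285  ← median
  y=3 (Beta, w=90) cum 375
  y=14 (Delta, w=3) cum 378
  y=15 (Epsilon, w=125) cum 503
  y=16 (Eta, w=15) cum 518
  y=18 (Theta, w=8) cum 526
⇒ y* = 3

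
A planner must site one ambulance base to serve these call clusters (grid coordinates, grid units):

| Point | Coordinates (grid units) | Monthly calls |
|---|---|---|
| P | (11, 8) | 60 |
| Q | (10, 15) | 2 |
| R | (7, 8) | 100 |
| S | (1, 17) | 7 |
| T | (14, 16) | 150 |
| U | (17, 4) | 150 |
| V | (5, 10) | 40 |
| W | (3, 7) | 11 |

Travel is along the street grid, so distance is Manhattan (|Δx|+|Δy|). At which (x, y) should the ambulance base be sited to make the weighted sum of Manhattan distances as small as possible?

(14, 8)

Manhattan distance separates: Σwᵢ(|x−xᵢ|+|y−yᵢ|) = Σwᵢ|x−xᵢ| + Σwᵢ|y−yᵢ|, so x and y are optimised independently as 1-D weighted medians.
Total weight W = 520; half = 260.
x-coordinate, sorted with cumulative weight:
  x=1 (S, w=7) cum 7
  x=3 (W, w=11) cum 18
  x=5 (V, w=40) cum 58
  x=7 (R, w=100) cum 158
  x=10 (Q, w=2) cum 160
  x=11 (P, w=60) cum 220
  x=14 (T, w=150) cum 370  ← median
  x=17 (U, w=150) cum 520
⇒ x* = 14
y-coordinate, sorted with cumulative weight:
  y=4 (U, w=150) cum 150
  y=7 (W, w=11) cum 161
  y=8 (P, w=60) cum 221
  y=8 (R, w=100) cum 321  ← median
  y=10 (V, w=40) cum 361
  y=15 (Q, w=2) cum 363
  y=16 (T, w=150) cum 513
  y=17 (S, w=7) cum 520
⇒ y* = 8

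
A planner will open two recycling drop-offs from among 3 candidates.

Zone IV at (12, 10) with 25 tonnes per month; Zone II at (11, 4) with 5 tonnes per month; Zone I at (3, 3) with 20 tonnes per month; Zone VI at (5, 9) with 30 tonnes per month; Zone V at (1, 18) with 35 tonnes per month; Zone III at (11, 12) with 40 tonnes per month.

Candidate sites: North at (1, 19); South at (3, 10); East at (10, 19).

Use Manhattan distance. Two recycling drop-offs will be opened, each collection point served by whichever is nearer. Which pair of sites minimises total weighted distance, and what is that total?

Evaluate every pair (each demand assigned to the nearer of the two):
  {North, South}: total = 960
  {South, East}: total = 1195
  {North, East}: total = 1490
Best pair: {North, South} with total 960.

{North, South}, total 960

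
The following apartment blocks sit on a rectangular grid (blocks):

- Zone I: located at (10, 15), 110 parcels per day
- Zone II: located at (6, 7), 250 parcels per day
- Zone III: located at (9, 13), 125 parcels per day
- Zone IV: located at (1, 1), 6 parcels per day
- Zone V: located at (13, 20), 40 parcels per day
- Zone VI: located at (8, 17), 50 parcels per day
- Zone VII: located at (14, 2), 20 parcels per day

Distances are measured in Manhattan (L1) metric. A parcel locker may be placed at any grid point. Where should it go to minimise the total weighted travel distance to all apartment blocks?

Manhattan distance separates: Σwᵢ(|x−xᵢ|+|y−yᵢ|) = Σwᵢ|x−xᵢ| + Σwᵢ|y−yᵢ|, so x and y are optimised independently as 1-D weighted medians.
Total weight W = 601; half = 300.5.
x-coordinate, sorted with cumulative weight:
  x=1 (Zone IV, w=6) cum 6
  x=6 (Zone II, w=250) cum 256
  x=8 (Zone VI, w=50) cum 306  ← median
  x=9 (Zone III, w=125) cum 431
  x=10 (Zone I, w=110) cum 541
  x=13 (Zone V, w=40) cum 581
  x=14 (Zone VII, w=20) cum 601
⇒ x* = 8
y-coordinate, sorted with cumulative weight:
  y=1 (Zone IV, w=6) cum 6
  y=2 (Zone VII, w=20) cum 26
  y=7 (Zone II, w=250) cum 276
  y=13 (Zone III, w=125) cum 401  ← median
  y=15 (Zone I, w=110) cum 511
  y=17 (Zone VI, w=50) cum 561
  y=20 (Zone V, w=40) cum 601
⇒ y* = 13

(8, 13)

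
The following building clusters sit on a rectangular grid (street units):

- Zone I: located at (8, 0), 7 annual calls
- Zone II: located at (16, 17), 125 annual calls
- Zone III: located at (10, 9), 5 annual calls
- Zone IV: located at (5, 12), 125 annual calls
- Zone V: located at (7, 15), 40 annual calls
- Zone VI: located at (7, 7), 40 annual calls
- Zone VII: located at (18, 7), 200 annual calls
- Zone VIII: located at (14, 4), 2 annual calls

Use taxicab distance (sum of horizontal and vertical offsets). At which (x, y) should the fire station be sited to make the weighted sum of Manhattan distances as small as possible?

Manhattan distance separates: Σwᵢ(|x−xᵢ|+|y−yᵢ|) = Σwᵢ|x−xᵢ| + Σwᵢ|y−yᵢ|, so x and y are optimised independently as 1-D weighted medians.
Total weight W = 544; half = 272.
x-coordinate, sorted with cumulative weight:
  x=5 (Zone IV, w=125) cum 125
  x=7 (Zone V, w=40) cum 165
  x=7 (Zone VI, w=40) cum 205
  x=8 (Zone I, w=7) cum 212
  x=10 (Zone III, w=5) cum 217
  x=14 (Zone VIII, w=2) cum 219
  x=16 (Zone II, w=125) cum 344  ← median
  x=18 (Zone VII, w=200) cum 544
⇒ x* = 16
y-coordinate, sorted with cumulative weight:
  y=0 (Zone I, w=7) cum 7
  y=4 (Zone VIII, w=2) cum 9
  y=7 (Zone VI, w=40) cum 49
  y=7 (Zone VII, w=200) cum 249
  y=9 (Zone III, w=5) cum 254
  y=12 (Zone IV, w=125) cum 379  ← median
  y=15 (Zone V, w=40) cum 419
  y=17 (Zone II, w=125) cum 544
⇒ y* = 12

(16, 12)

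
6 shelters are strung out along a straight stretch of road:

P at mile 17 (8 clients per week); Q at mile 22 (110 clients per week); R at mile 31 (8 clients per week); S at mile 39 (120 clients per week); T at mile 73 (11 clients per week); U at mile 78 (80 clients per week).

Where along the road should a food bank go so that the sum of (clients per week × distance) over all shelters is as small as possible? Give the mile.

For a sum of weighted absolute distances on a line, the optimum is the weighted median (not the mean). Total weight W = 337; half-weight = 168.5.
Sort by position and accumulate weight:
  mile 17 (P, w=8) → cum 8
  mile 22 (Q, w=110) → cum 118
  mile 31 (R, w=8) → cum 126
  mile 39 (S, w=120) → cum 246  ≥ 168.5 → median here
  mile 73 (T, w=11) → cum 257
  mile 78 (U, w=80) → cum 337
Optimal location: mile 39.

x = 39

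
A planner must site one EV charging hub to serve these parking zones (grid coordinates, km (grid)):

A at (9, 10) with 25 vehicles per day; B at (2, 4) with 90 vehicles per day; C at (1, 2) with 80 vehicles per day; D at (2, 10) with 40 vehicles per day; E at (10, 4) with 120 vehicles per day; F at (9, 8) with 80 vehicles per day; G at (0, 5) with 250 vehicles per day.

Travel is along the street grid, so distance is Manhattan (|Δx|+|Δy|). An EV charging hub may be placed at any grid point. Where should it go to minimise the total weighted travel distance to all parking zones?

(2, 5)

Manhattan distance separates: Σwᵢ(|x−xᵢ|+|y−yᵢ|) = Σwᵢ|x−xᵢ| + Σwᵢ|y−yᵢ|, so x and y are optimised independently as 1-D weighted medians.
Total weight W = 685; half = 342.5.
x-coordinate, sorted with cumulative weight:
  x=0 (G, w=250) cum 250
  x=1 (C, w=80) cum 330
  x=2 (B, w=90) cum 420  ← median
  x=2 (D, w=40) cum 460
  x=9 (A, w=25) cum 485
  x=9 (F, w=80) cum 565
  x=10 (E, w=120) cum 685
⇒ x* = 2
y-coordinate, sorted with cumulative weight:
  y=2 (C, w=80) cum 80
  y=4 (B, w=90) cum 170
  y=4 (E, w=120) cum 290
  y=5 (G, w=250) cum 540  ← median
  y=8 (F, w=80) cum 620
  y=10 (A, w=25) cum 645
  y=10 (D, w=40) cum 685
⇒ y* = 5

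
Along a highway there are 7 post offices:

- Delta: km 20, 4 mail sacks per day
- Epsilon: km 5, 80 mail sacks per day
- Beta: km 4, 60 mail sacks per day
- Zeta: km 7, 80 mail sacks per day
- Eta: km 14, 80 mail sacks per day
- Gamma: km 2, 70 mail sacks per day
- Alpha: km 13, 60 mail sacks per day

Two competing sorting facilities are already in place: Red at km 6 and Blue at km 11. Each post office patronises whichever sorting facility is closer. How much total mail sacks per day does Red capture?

The indifferent point is the midpoint (6+11)/2 = 8.5; post offices left of it (closer to Red at 6) go to Red, those right go to Blue.
  Gamma at 2 (w=70) → Red
  Beta at 4 (w=60) → Red
  Epsilon at 5 (w=80) → Red
  Zeta at 7 (w=80) → Red
  Alpha at 13 (w=60) → Blue
  Eta at 14 (w=80) → Blue
  Delta at 20 (w=4) → Blue
Red captures 290; Blue captures 144.

290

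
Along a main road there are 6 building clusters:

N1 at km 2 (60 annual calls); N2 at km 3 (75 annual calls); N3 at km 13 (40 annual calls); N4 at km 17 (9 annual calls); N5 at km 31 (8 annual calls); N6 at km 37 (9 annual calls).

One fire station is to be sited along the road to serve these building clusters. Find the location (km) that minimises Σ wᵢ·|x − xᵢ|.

For a sum of weighted absolute distances on a line, the optimum is the weighted median (not the mean). Total weight W = 201; half-weight = 100.5.
Sort by position and accumulate weight:
  km 2 (N1, w=60) → cum 60
  km 3 (N2, w=75) → cum 135  ≥ 100.5 → median here
  km 13 (N3, w=40) → cum 175
  km 17 (N4, w=9) → cum 184
  km 31 (N5, w=8) → cum 192
  km 37 (N6, w=9) → cum 201
Optimal location: km 3.

x = 3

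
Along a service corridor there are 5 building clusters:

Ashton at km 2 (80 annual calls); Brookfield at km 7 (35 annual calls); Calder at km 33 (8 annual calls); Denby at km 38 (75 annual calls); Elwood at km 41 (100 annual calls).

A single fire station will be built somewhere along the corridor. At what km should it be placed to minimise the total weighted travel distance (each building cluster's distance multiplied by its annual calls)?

x = 38

For a sum of weighted absolute distances on a line, the optimum is the weighted median (not the mean). Total weight W = 298; half-weight = 149.
Sort by position and accumulate weight:
  km 2 (Ashton, w=80) → cum 80
  km 7 (Brookfield, w=35) → cum 115
  km 33 (Calder, w=8) → cum 123
  km 38 (Denby, w=75) → cum 198  ≥ 149 → median here
  km 41 (Elwood, w=100) → cum 298
Optimal location: km 38.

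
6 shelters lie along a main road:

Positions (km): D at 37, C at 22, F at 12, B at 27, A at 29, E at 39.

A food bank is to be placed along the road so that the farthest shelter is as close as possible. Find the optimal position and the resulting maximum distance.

location 25.5, max distance 13.5

The 1-center on a line is the midpoint of the two extreme points: leftmost at 12, rightmost at 39.
Optimal location = (12 + 39)/2 = 25.5; maximum distance = (39 − 12)/2 = 13.5.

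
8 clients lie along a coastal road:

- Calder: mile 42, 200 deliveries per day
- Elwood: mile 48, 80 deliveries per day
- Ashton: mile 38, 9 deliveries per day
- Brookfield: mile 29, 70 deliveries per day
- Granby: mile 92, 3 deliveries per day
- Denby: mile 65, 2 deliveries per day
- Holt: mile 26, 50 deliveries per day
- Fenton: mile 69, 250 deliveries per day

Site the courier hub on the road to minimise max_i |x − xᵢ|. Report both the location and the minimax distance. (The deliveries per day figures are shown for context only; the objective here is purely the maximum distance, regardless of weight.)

location 59, max distance 33

The 1-center on a line is the midpoint of the two extreme points: leftmost at 26, rightmost at 92.
Optimal location = (26 + 92)/2 = 59; maximum distance = (92 − 26)/2 = 33.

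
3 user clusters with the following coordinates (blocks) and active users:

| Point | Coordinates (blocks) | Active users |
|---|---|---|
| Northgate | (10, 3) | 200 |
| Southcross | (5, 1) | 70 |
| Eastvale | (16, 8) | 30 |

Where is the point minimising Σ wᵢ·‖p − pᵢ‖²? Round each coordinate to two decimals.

The minimiser of Σwᵢ‖p−pᵢ‖² is the weighted centroid p* = (Σwᵢpᵢ)/(Σwᵢ).
Σwᵢ = 300.
Σwᵢxᵢ = 200·10 + 70·5 + 30·16 = 2830.
Σwᵢyᵢ = 200·3 + 70·1 + 30·8 = 910.
x* = 2830/300 = 9.43, y* = 910/300 = 3.03.

(9.43, 3.03)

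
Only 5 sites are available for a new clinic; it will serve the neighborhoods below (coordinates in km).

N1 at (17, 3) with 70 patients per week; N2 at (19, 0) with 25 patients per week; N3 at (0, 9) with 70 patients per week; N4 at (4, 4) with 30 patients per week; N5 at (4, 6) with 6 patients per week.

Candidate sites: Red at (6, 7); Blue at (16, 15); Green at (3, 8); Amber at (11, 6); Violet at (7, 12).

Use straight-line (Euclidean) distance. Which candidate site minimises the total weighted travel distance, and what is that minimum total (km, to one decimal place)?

Total weighted distance at each candidate:
  Red (6, 7): total = 1752.8
  Blue (16, 15): total = 2999.9
  Green (3, 8): total = 1846.3
  Amber (11, 6): total = 1778.1
  Violet (7, 12): total = 2195.7
Minimum is at Red with total 1752.8 km.

Red, total 1752.8 km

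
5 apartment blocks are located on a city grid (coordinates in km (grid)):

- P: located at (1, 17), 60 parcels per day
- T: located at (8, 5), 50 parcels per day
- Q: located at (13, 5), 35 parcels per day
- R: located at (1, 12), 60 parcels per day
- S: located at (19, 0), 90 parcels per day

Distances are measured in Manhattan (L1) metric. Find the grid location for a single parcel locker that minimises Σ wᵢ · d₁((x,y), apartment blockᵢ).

(8, 5)

Manhattan distance separates: Σwᵢ(|x−xᵢ|+|y−yᵢ|) = Σwᵢ|x−xᵢ| + Σwᵢ|y−yᵢ|, so x and y are optimised independently as 1-D weighted medians.
Total weight W = 295; half = 147.5.
x-coordinate, sorted with cumulative weight:
  x=1 (P, w=60) cum 60
  x=1 (R, w=60) cum 120
  x=8 (T, w=50) cum 170  ← median
  x=13 (Q, w=35) cum 205
  x=19 (S, w=90) cum 295
⇒ x* = 8
y-coordinate, sorted with cumulative weight:
  y=0 (S, w=90) cum 90
  y=5 (T, w=50) cum 140
  y=5 (Q, w=35) cum 175  ← median
  y=12 (R, w=60) cum 235
  y=17 (P, w=60) cum 295
⇒ y* = 5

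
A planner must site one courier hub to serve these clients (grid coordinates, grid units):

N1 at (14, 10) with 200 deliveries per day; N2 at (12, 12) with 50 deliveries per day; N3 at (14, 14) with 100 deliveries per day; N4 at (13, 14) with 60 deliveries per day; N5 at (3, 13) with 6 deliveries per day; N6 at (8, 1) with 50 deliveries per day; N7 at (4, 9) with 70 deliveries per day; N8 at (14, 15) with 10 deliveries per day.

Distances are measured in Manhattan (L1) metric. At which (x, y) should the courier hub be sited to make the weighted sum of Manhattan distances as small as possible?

(14, 10)

Manhattan distance separates: Σwᵢ(|x−xᵢ|+|y−yᵢ|) = Σwᵢ|x−xᵢ| + Σwᵢ|y−yᵢ|, so x and y are optimised independently as 1-D weighted medians.
Total weight W = 546; half = 273.
x-coordinate, sorted with cumulative weight:
  x=3 (N5, w=6) cum 6
  x=4 (N7, w=70) cum 76
  x=8 (N6, w=50) cum 126
  x=12 (N2, w=50) cum 176
  x=13 (N4, w=60) cum 236
  x=14 (N1, w=200) cum 436  ← median
  x=14 (N3, w=100) cum 536
  x=14 (N8, w=10) cum 546
⇒ x* = 14
y-coordinate, sorted with cumulative weight:
  y=1 (N6, w=50) cum 50
  y=9 (N7, w=70) cum 120
  y=10 (N1, w=200) cum 320  ← median
  y=12 (N2, w=50) cum 370
  y=13 (N5, w=6) cum 376
  y=14 (N3, w=100) cum 476
  y=14 (N4, w=60) cum 536
  y=15 (N8, w=10) cum 546
⇒ y* = 10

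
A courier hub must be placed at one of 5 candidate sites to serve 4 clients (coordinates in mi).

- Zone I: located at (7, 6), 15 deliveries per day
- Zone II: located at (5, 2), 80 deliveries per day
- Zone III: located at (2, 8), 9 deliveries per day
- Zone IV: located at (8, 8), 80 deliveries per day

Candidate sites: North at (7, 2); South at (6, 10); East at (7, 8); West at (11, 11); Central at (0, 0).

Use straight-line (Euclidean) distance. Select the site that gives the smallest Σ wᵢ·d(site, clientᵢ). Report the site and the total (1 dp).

East, total 661.0 mi

Total weighted distance at each candidate:
  North (7, 2): total = 776.9
  South (6, 10): total = 973.4
  East (7, 8): total = 661.0
  West (11, 11): total = 1386.2
  Central (0, 0): total = 1548.4
Minimum is at East with total 661.0 mi.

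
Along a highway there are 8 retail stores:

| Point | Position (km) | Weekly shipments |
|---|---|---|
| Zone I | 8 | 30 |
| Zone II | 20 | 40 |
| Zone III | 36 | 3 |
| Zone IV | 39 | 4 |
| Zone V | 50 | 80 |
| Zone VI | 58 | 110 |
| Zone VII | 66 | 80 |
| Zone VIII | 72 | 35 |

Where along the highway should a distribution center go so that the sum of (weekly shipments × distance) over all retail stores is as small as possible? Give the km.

x = 58

For a sum of weighted absolute distances on a line, the optimum is the weighted median (not the mean). Total weight W = 382; half-weight = 191.
Sort by position and accumulate weight:
  km 8 (Zone I, w=30) → cum 30
  km 20 (Zone II, w=40) → cum 70
  km 36 (Zone III, w=3) → cum 73
  km 39 (Zone IV, w=4) → cum 77
  km 50 (Zone V, w=80) → cum 157
  km 58 (Zone VI, w=110) → cum 267  ≥ 191 → median here
  km 66 (Zone VII, w=80) → cum 347
  km 72 (Zone VIII, w=35) → cum 382
Optimal location: km 58.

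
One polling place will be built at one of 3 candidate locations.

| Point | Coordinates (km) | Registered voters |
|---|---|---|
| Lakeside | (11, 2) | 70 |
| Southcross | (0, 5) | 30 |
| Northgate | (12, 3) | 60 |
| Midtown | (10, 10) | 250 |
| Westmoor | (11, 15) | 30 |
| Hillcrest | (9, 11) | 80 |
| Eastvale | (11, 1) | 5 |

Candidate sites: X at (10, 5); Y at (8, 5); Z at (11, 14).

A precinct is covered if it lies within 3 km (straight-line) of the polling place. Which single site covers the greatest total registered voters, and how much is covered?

Coverage radius r = 3 km; a point is covered iff (Δx)²+(Δy)² ≤ 3² = 9.
  X (10, 5): covers {Northgate} → 60
  Y (8, 5): covers {none} → 0
  Z (11, 14): covers {Westmoor} → 30
Maximum coverage at X: 60 registered voters.

X, covering 60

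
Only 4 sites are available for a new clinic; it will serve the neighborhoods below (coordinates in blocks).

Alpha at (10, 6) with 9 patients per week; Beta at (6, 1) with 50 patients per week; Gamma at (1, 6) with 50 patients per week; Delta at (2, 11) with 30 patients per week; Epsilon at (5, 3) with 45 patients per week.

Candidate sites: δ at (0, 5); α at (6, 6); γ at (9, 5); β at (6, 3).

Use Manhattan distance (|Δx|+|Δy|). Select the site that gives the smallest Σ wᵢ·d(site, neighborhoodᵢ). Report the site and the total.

β, total 968 blocks

Total weighted distance at each candidate:
  δ (0, 5): total = 1254
  α (6, 6): total = 986
  γ (9, 5): total = 1478
  β (6, 3): total = 968
Minimum is at β with total 968 blocks.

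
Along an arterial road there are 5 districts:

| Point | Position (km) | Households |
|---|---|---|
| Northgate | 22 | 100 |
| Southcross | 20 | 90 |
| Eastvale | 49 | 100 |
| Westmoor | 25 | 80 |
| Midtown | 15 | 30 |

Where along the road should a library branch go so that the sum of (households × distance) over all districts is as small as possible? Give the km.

x = 22

For a sum of weighted absolute distances on a line, the optimum is the weighted median (not the mean). Total weight W = 400; half-weight = 200.
Sort by position and accumulate weight:
  km 15 (Midtown, w=30) → cum 30
  km 20 (Southcross, w=90) → cum 120
  km 22 (Northgate, w=100) → cum 220  ≥ 200 → median here
  km 25 (Westmoor, w=80) → cum 300
  km 49 (Eastvale, w=100) → cum 400
Optimal location: km 22.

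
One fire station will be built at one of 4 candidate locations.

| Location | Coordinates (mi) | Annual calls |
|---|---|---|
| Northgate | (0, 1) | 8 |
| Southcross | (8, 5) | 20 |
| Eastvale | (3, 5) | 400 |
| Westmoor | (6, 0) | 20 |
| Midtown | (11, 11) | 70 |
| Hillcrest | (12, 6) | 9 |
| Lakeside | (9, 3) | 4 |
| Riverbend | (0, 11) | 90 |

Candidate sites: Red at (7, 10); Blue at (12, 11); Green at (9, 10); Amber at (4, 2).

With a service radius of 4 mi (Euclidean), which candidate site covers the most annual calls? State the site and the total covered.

Amber, covering 420

Coverage radius r = 4 mi; a point is covered iff (Δx)²+(Δy)² ≤ 4² = 16.
  Red (7, 10): covers {none} → 0
  Blue (12, 11): covers {Midtown} → 70
  Green (9, 10): covers {Midtown} → 70
  Amber (4, 2): covers {Eastvale, Westmoor} → 420
Maximum coverage at Amber: 420 annual calls.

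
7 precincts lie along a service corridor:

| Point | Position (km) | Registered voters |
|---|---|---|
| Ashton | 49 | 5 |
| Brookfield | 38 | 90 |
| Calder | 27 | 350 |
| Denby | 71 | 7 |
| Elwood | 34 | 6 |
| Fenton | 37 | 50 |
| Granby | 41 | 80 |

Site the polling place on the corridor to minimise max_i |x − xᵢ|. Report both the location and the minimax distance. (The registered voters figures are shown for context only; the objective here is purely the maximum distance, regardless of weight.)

The 1-center on a line is the midpoint of the two extreme points: leftmost at 27, rightmost at 71.
Optimal location = (27 + 71)/2 = 49; maximum distance = (71 − 27)/2 = 22.

location 49, max distance 22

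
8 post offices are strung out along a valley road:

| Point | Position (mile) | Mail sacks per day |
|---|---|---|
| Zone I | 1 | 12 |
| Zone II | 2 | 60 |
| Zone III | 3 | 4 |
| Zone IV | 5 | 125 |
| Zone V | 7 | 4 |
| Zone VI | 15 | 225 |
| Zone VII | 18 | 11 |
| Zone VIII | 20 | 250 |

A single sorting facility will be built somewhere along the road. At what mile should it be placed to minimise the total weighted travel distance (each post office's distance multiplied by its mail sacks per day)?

For a sum of weighted absolute distances on a line, the optimum is the weighted median (not the mean). Total weight W = 691; half-weight = 345.5.
Sort by position and accumulate weight:
  mile 1 (Zone I, w=12) → cum 12
  mile 2 (Zone II, w=60) → cum 72
  mile 3 (Zone III, w=4) → cum 76
  mile 5 (Zone IV, w=125) → cum 201
  mile 7 (Zone V, w=4) → cum 205
  mile 15 (Zone VI, w=225) → cum 430  ≥ 345.5 → median here
  mile 18 (Zone VII, w=11) → cum 441
  mile 20 (Zone VIII, w=250) → cum 691
Optimal location: mile 15.

x = 15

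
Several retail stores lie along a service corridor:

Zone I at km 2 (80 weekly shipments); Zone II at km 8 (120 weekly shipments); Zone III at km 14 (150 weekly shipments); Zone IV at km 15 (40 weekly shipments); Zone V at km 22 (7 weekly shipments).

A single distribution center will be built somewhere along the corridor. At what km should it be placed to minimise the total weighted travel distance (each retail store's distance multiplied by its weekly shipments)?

For a sum of weighted absolute distances on a line, the optimum is the weighted median (not the mean). Total weight W = 397; half-weight = 198.5.
Sort by position and accumulate weight:
  km 2 (Zone I, w=80) → cum 80
  km 8 (Zone II, w=120) → cum 200  ≥ 198.5 → median here
  km 14 (Zone III, w=150) → cum 350
  km 15 (Zone IV, w=40) → cum 390
  km 22 (Zone V, w=7) → cum 397
Optimal location: km 8.

x = 8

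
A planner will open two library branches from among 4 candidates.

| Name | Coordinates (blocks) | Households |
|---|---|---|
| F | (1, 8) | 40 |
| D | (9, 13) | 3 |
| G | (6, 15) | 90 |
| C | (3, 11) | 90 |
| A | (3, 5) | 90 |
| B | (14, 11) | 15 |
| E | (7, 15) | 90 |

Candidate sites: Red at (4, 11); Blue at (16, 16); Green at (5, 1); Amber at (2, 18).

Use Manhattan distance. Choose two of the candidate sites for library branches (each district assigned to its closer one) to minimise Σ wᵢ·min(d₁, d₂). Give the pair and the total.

{Red, Green}, total 2211

Evaluate every pair (each demand assigned to the nearer of the two):
  {Red, Green}: total = 2211
  {Red, Blue}: total = 2256
  {Red, Amber}: total = 2301
  {Green, Amber}: total = 3371
  {Blue, Amber}: total = 3905
  {Blue, Green}: total = 4085
Best pair: {Red, Green} with total 2211.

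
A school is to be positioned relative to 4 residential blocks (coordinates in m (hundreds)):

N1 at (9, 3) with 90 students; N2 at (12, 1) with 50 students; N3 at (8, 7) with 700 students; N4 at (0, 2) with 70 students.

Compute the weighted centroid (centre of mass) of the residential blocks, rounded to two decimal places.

(7.70, 5.89)

The minimiser of Σwᵢ‖p−pᵢ‖² is the weighted centroid p* = (Σwᵢpᵢ)/(Σwᵢ).
Σwᵢ = 910.
Σwᵢxᵢ = 90·9 + 50·12 + 700·8 + 70·0 = 7010.
Σwᵢyᵢ = 90·3 + 50·1 + 700·7 + 70·2 = 5360.
x* = 7010/910 = 7.70, y* = 5360/910 = 5.89.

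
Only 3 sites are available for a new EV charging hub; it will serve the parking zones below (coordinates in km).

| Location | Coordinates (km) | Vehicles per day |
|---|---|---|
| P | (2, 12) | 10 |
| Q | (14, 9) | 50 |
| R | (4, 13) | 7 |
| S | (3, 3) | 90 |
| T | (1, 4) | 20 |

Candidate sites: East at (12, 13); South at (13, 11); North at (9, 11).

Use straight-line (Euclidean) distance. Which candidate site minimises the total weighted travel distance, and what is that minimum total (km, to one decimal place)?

North, total 1490.3 km

Total weighted distance at each candidate:
  East (12, 13): total = 1875.2
  South (13, 11): total = 1717.2
  North (9, 11): total = 1490.3
Minimum is at North with total 1490.3 km.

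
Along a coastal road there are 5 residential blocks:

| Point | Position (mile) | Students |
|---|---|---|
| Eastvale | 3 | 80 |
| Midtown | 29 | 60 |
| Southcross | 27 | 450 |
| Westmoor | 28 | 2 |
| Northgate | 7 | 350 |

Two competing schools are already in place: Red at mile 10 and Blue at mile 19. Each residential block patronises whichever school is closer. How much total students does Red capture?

430

The indifferent point is the midpoint (10+19)/2 = 14.5; residential blocks left of it (closer to Red at 10) go to Red, those right go to Blue.
  Eastvale at 3 (w=80) → Red
  Northgate at 7 (w=350) → Red
  Southcross at 27 (w=450) → Blue
  Westmoor at 28 (w=2) → Blue
  Midtown at 29 (w=60) → Blue
Red captures 430; Blue captures 512.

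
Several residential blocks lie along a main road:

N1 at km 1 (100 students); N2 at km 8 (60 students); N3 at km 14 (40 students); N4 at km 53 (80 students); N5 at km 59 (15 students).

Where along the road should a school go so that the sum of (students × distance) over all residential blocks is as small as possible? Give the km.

x = 8

For a sum of weighted absolute distances on a line, the optimum is the weighted median (not the mean). Total weight W = 295; half-weight = 147.5.
Sort by position and accumulate weight:
  km 1 (N1, w=100) → cum 100
  km 8 (N2, w=60) → cum 160  ≥ 147.5 → median here
  km 14 (N3, w=40) → cum 200
  km 53 (N4, w=80) → cum 280
  km 59 (N5, w=15) → cum 295
Optimal location: km 8.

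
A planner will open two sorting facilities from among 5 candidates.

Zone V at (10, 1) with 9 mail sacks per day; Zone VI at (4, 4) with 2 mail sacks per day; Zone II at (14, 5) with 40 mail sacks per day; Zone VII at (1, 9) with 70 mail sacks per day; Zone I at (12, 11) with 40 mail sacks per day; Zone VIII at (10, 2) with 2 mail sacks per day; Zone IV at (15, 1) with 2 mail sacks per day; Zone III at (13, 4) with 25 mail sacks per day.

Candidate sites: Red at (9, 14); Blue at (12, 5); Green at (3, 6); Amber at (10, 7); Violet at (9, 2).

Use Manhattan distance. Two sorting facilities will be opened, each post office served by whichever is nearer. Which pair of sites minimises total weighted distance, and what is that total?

{Blue, Green}, total 804

Evaluate every pair (each demand assigned to the nearer of the two):
  {Blue, Green}: total = 804
  {Green, Amber}: total = 1072
  {Blue, Amber}: total = 1236
  {Green, Violet}: total = 1340
  {Red, Blue}: total = 1376
  {Amber, Violet}: total = 1448
  {Blue, Violet}: total = 1468
  {Red, Amber}: total = 1504
  {Red, Green}: total = 1540
  {Red, Violet}: total = 1668
Best pair: {Blue, Green} with total 804.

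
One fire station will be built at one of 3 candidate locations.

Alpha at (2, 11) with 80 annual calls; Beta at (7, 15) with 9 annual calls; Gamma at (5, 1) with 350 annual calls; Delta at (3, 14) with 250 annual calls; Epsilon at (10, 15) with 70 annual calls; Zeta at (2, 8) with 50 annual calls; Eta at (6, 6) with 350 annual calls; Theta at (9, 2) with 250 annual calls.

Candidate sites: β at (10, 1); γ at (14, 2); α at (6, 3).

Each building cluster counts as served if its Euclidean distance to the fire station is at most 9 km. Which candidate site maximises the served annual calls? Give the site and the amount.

Coverage radius r = 9 km; a point is covered iff (Δx)²+(Δy)² ≤ 9² = 81.
  β (10, 1): covers {Gamma, Eta, Theta} → 950
  γ (14, 2): covers {Eta, Theta} → 600
  α (6, 3): covers {Alpha, Gamma, Zeta, Eta, Theta} → 1080
Maximum coverage at α: 1080 annual calls.

α, covering 1080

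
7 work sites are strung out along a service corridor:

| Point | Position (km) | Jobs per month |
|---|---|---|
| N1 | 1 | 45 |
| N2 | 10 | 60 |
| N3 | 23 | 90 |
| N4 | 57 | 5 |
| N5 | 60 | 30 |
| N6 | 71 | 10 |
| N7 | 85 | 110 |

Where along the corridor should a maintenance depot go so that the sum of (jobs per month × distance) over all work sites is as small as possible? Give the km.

For a sum of weighted absolute distances on a line, the optimum is the weighted median (not the mean). Total weight W = 350; half-weight = 175.
Sort by position and accumulate weight:
  km 1 (N1, w=45) → cum 45
  km 10 (N2, w=60) → cum 105
  km 23 (N3, w=90) → cum 195  ≥ 175 → median here
  km 57 (N4, w=5) → cum 200
  km 60 (N5, w=30) → cum 230
  km 71 (N6, w=10) → cum 240
  km 85 (N7, w=110) → cum 350
Optimal location: km 23.

x = 23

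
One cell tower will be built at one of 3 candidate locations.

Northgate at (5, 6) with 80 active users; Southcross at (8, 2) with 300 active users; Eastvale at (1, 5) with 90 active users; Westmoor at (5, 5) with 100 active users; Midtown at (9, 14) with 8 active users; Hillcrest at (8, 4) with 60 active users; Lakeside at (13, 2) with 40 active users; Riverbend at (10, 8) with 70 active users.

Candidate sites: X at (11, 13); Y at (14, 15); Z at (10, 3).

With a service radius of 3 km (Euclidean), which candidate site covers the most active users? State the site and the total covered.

Z, covering 360

Coverage radius r = 3 km; a point is covered iff (Δx)²+(Δy)² ≤ 3² = 9.
  X (11, 13): covers {Midtown} → 8
  Y (14, 15): covers {none} → 0
  Z (10, 3): covers {Southcross, Hillcrest} → 360
Maximum coverage at Z: 360 active users.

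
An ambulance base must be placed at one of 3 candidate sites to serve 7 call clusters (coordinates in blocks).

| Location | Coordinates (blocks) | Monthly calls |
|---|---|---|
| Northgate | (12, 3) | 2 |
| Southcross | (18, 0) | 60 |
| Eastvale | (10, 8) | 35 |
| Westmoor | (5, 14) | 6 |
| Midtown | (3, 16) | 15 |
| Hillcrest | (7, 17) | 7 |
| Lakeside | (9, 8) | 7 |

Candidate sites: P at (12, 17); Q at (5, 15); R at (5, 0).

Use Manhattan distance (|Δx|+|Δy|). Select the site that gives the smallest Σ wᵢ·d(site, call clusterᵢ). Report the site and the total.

R, total 1826 blocks

Total weighted distance at each candidate:
  P (12, 17): total = 2122
  Q (5, 15): total = 2294
  R (5, 0): total = 1826
Minimum is at R with total 1826 blocks.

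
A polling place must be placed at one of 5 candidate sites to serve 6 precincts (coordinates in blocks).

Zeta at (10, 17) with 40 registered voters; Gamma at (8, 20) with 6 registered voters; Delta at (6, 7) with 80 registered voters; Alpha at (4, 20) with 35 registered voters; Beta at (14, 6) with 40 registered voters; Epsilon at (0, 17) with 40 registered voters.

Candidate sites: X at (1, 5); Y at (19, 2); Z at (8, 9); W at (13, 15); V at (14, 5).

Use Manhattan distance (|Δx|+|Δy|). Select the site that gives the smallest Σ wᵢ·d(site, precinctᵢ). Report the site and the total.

Total weighted distance at each candidate:
  X (1, 5): total = 3242
  Y (19, 2): total = 5449
  Z (8, 9): total = 2311
  W (13, 15): total = 2950
  V (14, 5): total = 3521
Minimum is at Z with total 2311 blocks.

Z, total 2311 blocks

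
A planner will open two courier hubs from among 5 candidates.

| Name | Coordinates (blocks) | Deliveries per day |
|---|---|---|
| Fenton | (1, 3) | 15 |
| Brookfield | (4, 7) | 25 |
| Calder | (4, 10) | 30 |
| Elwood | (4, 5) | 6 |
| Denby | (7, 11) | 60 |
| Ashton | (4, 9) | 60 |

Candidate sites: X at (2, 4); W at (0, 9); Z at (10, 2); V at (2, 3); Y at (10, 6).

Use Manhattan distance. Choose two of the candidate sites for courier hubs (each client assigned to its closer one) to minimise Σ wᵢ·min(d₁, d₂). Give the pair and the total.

{X, W}, total 1103

Evaluate every pair (each demand assigned to the nearer of the two):
  {X, W}: total = 1103
  {W, V}: total = 1119
  {W, Y}: total = 1167
  {W, Z}: total = 1233
  {X, Y}: total = 1313
  {V, Y}: total = 1419
  {X, V}: total = 1538
  {X, Z}: total = 1553
  {Z, V}: total = 1659
  {Z, Y}: total = 1687
Best pair: {X, W} with total 1103.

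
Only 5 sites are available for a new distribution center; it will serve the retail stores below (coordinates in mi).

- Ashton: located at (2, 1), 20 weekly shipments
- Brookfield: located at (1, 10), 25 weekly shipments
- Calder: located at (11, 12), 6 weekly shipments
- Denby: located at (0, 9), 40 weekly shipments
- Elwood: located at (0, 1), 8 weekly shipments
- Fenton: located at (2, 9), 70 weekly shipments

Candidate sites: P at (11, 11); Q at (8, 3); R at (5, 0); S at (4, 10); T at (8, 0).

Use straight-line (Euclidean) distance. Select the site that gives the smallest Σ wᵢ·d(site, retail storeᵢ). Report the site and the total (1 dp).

Total weighted distance at each candidate:
  P (11, 11): total = 1737.8
  Q (8, 3): total = 1490.8
  R (5, 0): total = 1529.7
  S (4, 10): total = 703.3
  T (8, 0): total = 1804.4
Minimum is at S with total 703.3 mi.

S, total 703.3 mi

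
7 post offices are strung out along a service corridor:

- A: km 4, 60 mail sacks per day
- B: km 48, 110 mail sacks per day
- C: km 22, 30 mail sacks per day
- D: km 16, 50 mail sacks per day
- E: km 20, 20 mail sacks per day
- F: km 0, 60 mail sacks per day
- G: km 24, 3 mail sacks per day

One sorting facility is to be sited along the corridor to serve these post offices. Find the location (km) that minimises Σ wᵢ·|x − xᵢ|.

x = 16

For a sum of weighted absolute distances on a line, the optimum is the weighted median (not the mean). Total weight W = 333; half-weight = 166.5.
Sort by position and accumulate weight:
  km 0 (F, w=60) → cum 60
  km 4 (A, w=60) → cum 120
  km 16 (D, w=50) → cum 170  ≥ 166.5 → median here
  km 20 (E, w=20) → cum 190
  km 22 (C, w=30) → cum 220
  km 24 (G, w=3) → cum 223
  km 48 (B, w=110) → cum 333
Optimal location: km 16.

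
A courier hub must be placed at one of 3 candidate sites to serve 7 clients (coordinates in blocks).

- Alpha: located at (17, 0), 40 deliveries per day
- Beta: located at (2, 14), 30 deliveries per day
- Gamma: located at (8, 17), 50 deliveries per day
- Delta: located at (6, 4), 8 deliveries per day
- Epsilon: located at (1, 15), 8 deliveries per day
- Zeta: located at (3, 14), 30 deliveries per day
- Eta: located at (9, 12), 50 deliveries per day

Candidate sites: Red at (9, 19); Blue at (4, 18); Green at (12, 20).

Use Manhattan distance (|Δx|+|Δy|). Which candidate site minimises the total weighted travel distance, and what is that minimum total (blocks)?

Total weighted distance at each candidate:
  Red (9, 19): total = 2510
  Blue (4, 18): total = 2546
  Green (12, 20): total = 3134
Minimum is at Red with total 2510 blocks.

Red, total 2510 blocks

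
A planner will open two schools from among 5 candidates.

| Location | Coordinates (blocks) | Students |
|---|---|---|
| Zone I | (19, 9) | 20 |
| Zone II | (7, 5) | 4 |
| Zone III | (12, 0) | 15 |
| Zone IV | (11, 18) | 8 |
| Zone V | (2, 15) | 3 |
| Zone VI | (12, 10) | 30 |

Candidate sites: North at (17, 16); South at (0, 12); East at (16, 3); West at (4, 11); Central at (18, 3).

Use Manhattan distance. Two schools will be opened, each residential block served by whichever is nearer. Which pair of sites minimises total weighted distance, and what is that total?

Evaluate every pair (each demand assigned to the nearer of the two):
  {West, Central}: total = 711
  {East, West}: total = 721
  {North, Central}: total = 769
  {North, East}: total = 771
  {South, East}: total = 810
  {North, West}: total = 853
  {East, Central}: total = 857
  {South, Central}: total = 868
  {North, South}: total = 960
  {South, West}: total = 1058
Best pair: {West, Central} with total 711.

{West, Central}, total 711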